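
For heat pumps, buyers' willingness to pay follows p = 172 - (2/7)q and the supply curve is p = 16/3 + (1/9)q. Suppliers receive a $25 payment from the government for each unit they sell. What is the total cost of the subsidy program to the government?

Government cost = $12075

Pre-subsidy: 172 - (2/7)q = 16/3 + (1/9)q gives q* = 420 and p* = 52.
With the subsidy, sellers receive ps = pb + 25 for each unit, where pb is the price buyers pay.
On the curves, pb = 172 - (2/7)q and ps = 16/3 + (1/9)q; the wedge ps − pb = 25 gives 16/3 + (1/9)q − (172 - (2/7)q) = 25, so q' = 483.
Then pb = 172 − (2/7)·483 = 34 and ps = 16/3 + (1/9)·483 = 59.
Government outlay = subsidy × quantity = 25 × 483 = 12075.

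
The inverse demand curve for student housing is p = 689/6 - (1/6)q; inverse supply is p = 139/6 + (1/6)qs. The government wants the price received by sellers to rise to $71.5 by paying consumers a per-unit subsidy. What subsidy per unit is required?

At a seller price of 71.5, quantity supplied is -139 + 6·71.5 = 290.
Buyers absorb 290 only when they pay pb = 689/6 − (1/6)·290 = 66.5.
s = ps − pb = 71.5 − 66.5 = 5.

Required subsidy s = $5 per unit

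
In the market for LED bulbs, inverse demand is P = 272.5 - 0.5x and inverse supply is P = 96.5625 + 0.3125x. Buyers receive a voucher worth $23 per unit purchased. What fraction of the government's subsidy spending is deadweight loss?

DWL / government spending = 184/3183

Pre-subsidy: 272.5 - 0.5x = 96.5625 + 0.3125x gives x* = 2815/13 and P* = 2135/13.
With the rebate, buyers effectively pay Pb = Ps − 23, where Ps is the price sellers receive.
On the curves, Pb = 272.5 - 0.5x and Ps = 96.5625 + 0.3125x; the wedge Ps − Pb = 23 gives 96.5625 + 0.3125x − (272.5 - 0.5x) = 23, so x' = 3183/13.
Then Pb = 272.5 − 0.5·(3183/13) = 1951/13 and Ps = 96.5625 + 0.3125·(3183/13) = 2250/13.
ΔCS = ½(2815/13 + 3183/13)(2135/13 − 1951/13) = 551816/169; ΔPS = ½(2815/13 + 3183/13)(2250/13 − 2135/13) = 344885/169.
Government spending = 23 × 3183/13 = 73209/13.
DWL = ½ × 23 × (3183/13 − 2815/13) = 4232/13; fraction = (4232/13) / (73209/13) = 184/3183.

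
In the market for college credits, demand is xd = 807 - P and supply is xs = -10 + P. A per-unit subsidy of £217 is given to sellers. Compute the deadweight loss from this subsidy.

Pre-subsidy: 807 - P = -10 + P gives P* = 408.5, x* = 398.5.
With the subsidy, sellers receive Ps = Pb + 217 for each unit, where Pb is the price buyers pay.
Supply in terms of Pb becomes xs = -10 + 1(Pb + 217) = 207 + Pb. Setting this equal to demand: 807 - Pb = 207 + Pb, so Pb = 300.
Sellers receive Ps = 300 + 217 = 517; x' = 807 − 1·300 = 507.
The subsidy expands output by 507 − 398.5 = 108.5 past the efficient level; on those units the gap between marginal cost and willingness to pay runs from 0 up to 217.
DWL = ½ × 217 × 108.5 = 11772.25.

Deadweight loss = £11772.25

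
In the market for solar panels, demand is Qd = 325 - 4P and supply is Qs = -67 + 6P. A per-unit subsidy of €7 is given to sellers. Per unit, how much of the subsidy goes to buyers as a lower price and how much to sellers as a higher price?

Buyers gain €4.2 per unit; sellers gain €2.8 per unit

Pre-subsidy: 325 - 4P = -67 + 6P gives P* = 39.2, Q* = 168.2.
With the subsidy, sellers receive Ps = Pb + 7 for each unit, where Pb is the price buyers pay.
Supply in terms of Pb becomes Qs = -67 + 6(Pb + 7) = -25 + 6Pb. Setting this equal to demand: 325 - 4Pb = -25 + 6Pb, so Pb = 35.
Sellers receive Ps = 35 + 7 = 42; Q' = 325 − 4·35 = 185.
Buyers' price falls by P* − Pb = 39.2 − 35 = 4.2; sellers' price rises by Ps − P* = 42 − 39.2 = 2.8.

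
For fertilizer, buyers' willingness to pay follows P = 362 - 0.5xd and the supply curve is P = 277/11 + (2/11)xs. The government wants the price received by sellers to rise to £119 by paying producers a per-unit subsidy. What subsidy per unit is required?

At a seller price of 119, quantity supplied is -138.5 + 5.5·119 = 516.
Buyers absorb 516 only when they pay Pb = 362 − 0.5·516 = 104.
s = Ps − Pb = 119 − 104 = 15.

Required subsidy s = £15 per unit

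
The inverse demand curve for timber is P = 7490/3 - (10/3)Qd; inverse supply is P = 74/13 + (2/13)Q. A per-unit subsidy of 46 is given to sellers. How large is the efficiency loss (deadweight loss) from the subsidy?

Deadweight loss = 20631/68

Pre-subsidy: 7490/3 - (10/3)Q = 74/13 + (2/13)Q gives Q* = 24287/34 and P* = 1965/17.
With the subsidy, sellers receive Ps = Pb + 46 for each unit, where Pb is the price buyers pay.
On the curves, Pb = 7490/3 - (10/3)Q and Ps = 74/13 + (2/13)Q; the wedge Ps − Pb = 46 gives 74/13 + (2/13)Q − (7490/3 - (10/3)Q) = 46, so Q' = 49471/68.
Then Pb = 7490/3 − (10/3)·(49471/68) = 2435/34 and Ps = 74/13 + (2/13)·(49471/68) = 3999/34.
The subsidy expands output by 49471/68 − 24287/34 = 897/68 past the efficient level; on those units the gap between marginal cost and willingness to pay runs from 0 up to 46.
DWL = ½ × 46 × 897/68 = 20631/68.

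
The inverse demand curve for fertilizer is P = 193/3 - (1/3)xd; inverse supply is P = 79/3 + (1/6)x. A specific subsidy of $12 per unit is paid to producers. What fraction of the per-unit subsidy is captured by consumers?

Pre-subsidy: 193/3 - (1/3)x = 79/3 + (1/6)x gives x* = 76 and P* = 39.
With the subsidy, sellers receive Ps = Pb + 12 for each unit, where Pb is the price buyers pay.
On the curves, Pb = 193/3 - (1/3)x and Ps = 79/3 + (1/6)x; the wedge Ps − Pb = 12 gives 79/3 + (1/6)x − (193/3 - (1/3)x) = 12, so x' = 100.
Then Pb = 193/3 − (1/3)·100 = 31 and Ps = 79/3 + (1/6)·100 = 43.
Buyers' price falls by P* − Pb = 39 − 31 = 8; sellers' price rises by Ps − P* = 43 − 39 = 4.
So consumers capture 8/12 = 2/3 of each unit of subsidy.

Consumer share = 2/3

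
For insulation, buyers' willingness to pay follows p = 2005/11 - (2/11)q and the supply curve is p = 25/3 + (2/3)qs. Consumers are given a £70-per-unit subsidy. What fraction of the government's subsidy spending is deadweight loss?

Pre-subsidy: 2005/11 - (2/11)q = 25/3 + (2/3)q gives q* = 205 and p* = 145.
With the rebate, buyers effectively pay pb = ps − 70, where ps is the price sellers receive.
On the curves, pb = 2005/11 - (2/11)q and ps = 25/3 + (2/3)q; the wedge ps − pb = 70 gives 25/3 + (2/3)q − (2005/11 - (2/11)q) = 70, so q' = 287.5.
Then pb = 2005/11 − (2/11)·287.5 = 130 and ps = 25/3 + (2/3)·287.5 = 200.
ΔCS = ½(205 + 287.5)(145 − 130) = 3693.75; ΔPS = ½(205 + 287.5)(200 − 145) = 13543.75.
Government spending = 70 × 287.5 = 20125.
DWL = ½ × 70 × (287.5 − 205) = 2887.5; fraction = 2887.5 / 20125 = 33/230.

DWL / government spending = 33/230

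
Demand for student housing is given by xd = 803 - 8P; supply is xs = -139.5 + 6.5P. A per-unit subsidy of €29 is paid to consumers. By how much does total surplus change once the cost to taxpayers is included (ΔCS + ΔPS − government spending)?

Net change in total surplus = -€1508

Pre-subsidy: 803 - 8P = -139.5 + 6.5P gives P* = 65, x* = 283.
With the rebate, buyers effectively pay Pb = Ps − 29, where Ps is the price sellers receive.
Demand in terms of Ps becomes xd = 803 − 8(Ps − 29) = 1035 - 8Ps. Setting this equal to supply: 1035 - 8Ps = -139.5 + 6.5Ps, so Ps = 81.
Buyers pay Pb = 81 − 29 = 52; x' = -139.5 + 6.5·81 = 387.
ΔCS = ½(283 + 387)(65 − 52) = 4355; ΔPS = ½(283 + 387)(81 − 65) = 5360.
Government spending = 29 × 387 = 11223.
Net change = 4355 + 5360 − 11223 = -1508. The loss equals the DWL triangle ½·29·104.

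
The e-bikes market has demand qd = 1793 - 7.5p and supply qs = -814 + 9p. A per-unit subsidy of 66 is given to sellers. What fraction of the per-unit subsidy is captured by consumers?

Pre-subsidy: 1793 - 7.5p = -814 + 9p gives p* = 158, q* = 608.
With the subsidy, sellers receive ps = pb + 66 for each unit, where pb is the price buyers pay.
Supply in terms of pb becomes qs = -814 + 9(pb + 66) = -220 + 9pb. Setting this equal to demand: 1793 - 7.5pb = -220 + 9pb, so pb = 122.
Sellers receive ps = 122 + 66 = 188; q' = 1793 − 7.5·122 = 878.
Buyers' price falls by p* − pb = 158 − 122 = 36; sellers' price rises by ps − p* = 188 − 158 = 30.
So consumers capture 36/66 = 6/11 of each unit of subsidy.

Consumer share = 6/11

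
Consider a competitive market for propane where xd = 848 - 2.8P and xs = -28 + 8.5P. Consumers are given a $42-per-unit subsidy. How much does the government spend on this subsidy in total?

Pre-subsidy: 848 - 2.8P = -28 + 8.5P gives P* = 8760/113, x* = 71296/113.
With the rebate, buyers effectively pay Pb = Ps − 42, where Ps is the price sellers receive.
Demand in terms of Ps becomes xd = 848 − 2.8(Ps − 42) = 965.6 - 2.8Ps. Setting this equal to supply: 965.6 - 2.8Ps = -28 + 8.5Ps, so Ps = 9936/113.
Buyers pay Pb = 9936/113 − 42 = 5190/113; x' = -28 + 8.5·(9936/113) = 81292/113.
Government outlay = subsidy × quantity = 42 × 81292/113 = 3414264/113.

Government cost = 3414264/113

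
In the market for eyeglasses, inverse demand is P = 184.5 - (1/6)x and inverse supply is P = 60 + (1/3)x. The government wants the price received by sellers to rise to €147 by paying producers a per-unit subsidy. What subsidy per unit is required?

At a seller price of 147, quantity supplied is -180 + 3·147 = 261.
Buyers absorb 261 only when they pay Pb = 184.5 − (1/6)·261 = 141.
s = Ps − Pb = 147 − 141 = 6.

Required subsidy s = €6 per unit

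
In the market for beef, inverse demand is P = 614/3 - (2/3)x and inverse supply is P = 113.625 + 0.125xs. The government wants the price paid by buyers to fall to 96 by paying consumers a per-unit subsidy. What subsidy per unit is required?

Required subsidy s = 38 per unit

At a buyer price of 96, quantity demanded is 307 − 1.5·96 = 163.
Sellers supply 163 only when they receive Ps = 113.625 + 0.125·163 = 134.
s = Ps − Pb = 134 − 96 = 38.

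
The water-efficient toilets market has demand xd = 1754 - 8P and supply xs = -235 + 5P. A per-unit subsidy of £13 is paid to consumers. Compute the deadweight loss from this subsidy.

Pre-subsidy: 1754 - 8P = -235 + 5P gives P* = 153, x* = 530.
With the rebate, buyers effectively pay Pb = Ps − 13, where Ps is the price sellers receive.
Demand in terms of Ps becomes xd = 1754 − 8(Ps − 13) = 1858 - 8Ps. Setting this equal to supply: 1858 - 8Ps = -235 + 5Ps, so Ps = 161.
Buyers pay Pb = 161 − 13 = 148; x' = -235 + 5·161 = 570.
The subsidy expands output by 570 − 530 = 40 past the efficient level; on those units the gap between marginal cost and willingness to pay runs from 0 up to 13.
DWL = ½ × 13 × 40 = 260.

Deadweight loss = £260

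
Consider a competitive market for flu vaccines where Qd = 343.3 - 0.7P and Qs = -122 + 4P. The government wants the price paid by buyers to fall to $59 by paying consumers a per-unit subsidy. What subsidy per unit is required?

At a buyer price of 59, quantity demanded is 343.3 − 0.7·59 = 302.
Sellers supply 302 only when they receive Ps with -122 + 4·Ps = 302, i.e. Ps = 106.
s = Ps − Pb = 106 − 59 = 47.

Required subsidy s = $47 per unit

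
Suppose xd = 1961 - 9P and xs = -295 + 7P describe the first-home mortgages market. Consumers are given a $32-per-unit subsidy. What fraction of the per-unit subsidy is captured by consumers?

Consumer share = 0.4375

Pre-subsidy: 1961 - 9P = -295 + 7P gives P* = 141, x* = 692.
With the rebate, buyers effectively pay Pb = Ps − 32, where Ps is the price sellers receive.
Demand in terms of Ps becomes xd = 1961 − 9(Ps − 32) = 2249 - 9Ps. Setting this equal to supply: 2249 - 9Ps = -295 + 7Ps, so Ps = 159.
Buyers pay Pb = 159 − 32 = 127; x' = -295 + 7·159 = 818.
Buyers' price falls by P* − Pb = 141 − 127 = 14; sellers' price rises by Ps − P* = 159 − 141 = 18.
So consumers capture 14/32 = 0.4375 of each unit of subsidy.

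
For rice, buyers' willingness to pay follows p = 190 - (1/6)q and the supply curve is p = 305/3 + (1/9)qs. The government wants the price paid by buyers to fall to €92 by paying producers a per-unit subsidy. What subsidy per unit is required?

At a buyer price of 92, quantity demanded is 1140 − 6·92 = 588.
Sellers supply 588 only when they receive ps = 305/3 + (1/9)·588 = 167.
s = ps − pb = 167 − 92 = 75.

Required subsidy s = €75 per unit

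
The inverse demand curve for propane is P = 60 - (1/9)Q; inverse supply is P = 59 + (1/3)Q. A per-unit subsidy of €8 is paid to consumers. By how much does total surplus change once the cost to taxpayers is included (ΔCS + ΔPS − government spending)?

Pre-subsidy: 60 - (1/9)Q = 59 + (1/3)Q gives Q* = 2.25 and P* = 59.75.
With the rebate, buyers effectively pay Pb = Ps − 8, where Ps is the price sellers receive.
On the curves, Pb = 60 - (1/9)Q and Ps = 59 + (1/3)Q; the wedge Ps − Pb = 8 gives 59 + (1/3)Q − (60 - (1/9)Q) = 8, so Q' = 20.25.
Then Pb = 60 − (1/9)·20.25 = 57.75 and Ps = 59 + (1/3)·20.25 = 65.75.
ΔCS = ½(2.25 + 20.25)(59.75 − 57.75) = 22.5; ΔPS = ½(2.25 + 20.25)(65.75 − 59.75) = 67.5.
Government spending = 8 × 20.25 = 162.
Net change = 22.5 + 67.5 − 162 = -72. The loss equals the DWL triangle ½·8·18.

Net change in total surplus = -€72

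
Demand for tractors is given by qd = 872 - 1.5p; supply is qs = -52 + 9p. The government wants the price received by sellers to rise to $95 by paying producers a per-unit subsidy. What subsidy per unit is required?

At a seller price of 95, quantity supplied is -52 + 9·95 = 803.
Buyers absorb 803 only when they pay pb with 872 − 1.5·pb = 803, i.e. pb = 46.
s = ps − pb = 95 − 46 = 49.

Required subsidy s = $49 per unit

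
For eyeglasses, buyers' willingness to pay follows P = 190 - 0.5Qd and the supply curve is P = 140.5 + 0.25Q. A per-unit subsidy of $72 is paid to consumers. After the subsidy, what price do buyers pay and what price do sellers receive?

Pre-subsidy: 190 - 0.5Q = 140.5 + 0.25Q gives Q* = 66 and P* = 157.
With the rebate, buyers effectively pay Pb = Ps − 72, where Ps is the price sellers receive.
On the curves, Pb = 190 - 0.5Q and Ps = 140.5 + 0.25Q; the wedge Ps − Pb = 72 gives 140.5 + 0.25Q − (190 - 0.5Q) = 72, so Q' = 162.
Then Pb = 190 − 0.5·162 = 109 and Ps = 140.5 + 0.25·162 = 181.

Buyers pay $109; sellers receive $181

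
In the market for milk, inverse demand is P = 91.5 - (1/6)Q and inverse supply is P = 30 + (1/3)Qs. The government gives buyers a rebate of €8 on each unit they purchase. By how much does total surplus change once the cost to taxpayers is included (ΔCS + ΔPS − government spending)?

Net change in total surplus = -€64

Pre-subsidy: 91.5 - (1/6)Q = 30 + (1/3)Q gives Q* = 123 and P* = 71.
With the rebate, buyers effectively pay Pb = Ps − 8, where Ps is the price sellers receive.
On the curves, Pb = 91.5 - (1/6)Q and Ps = 30 + (1/3)Q; the wedge Ps − Pb = 8 gives 30 + (1/3)Q − (91.5 - (1/6)Q) = 8, so Q' = 139.
Then Pb = 91.5 − (1/6)·139 = 205/3 and Ps = 30 + (1/3)·139 = 229/3.
ΔCS = ½(123 + 139)(71 − 205/3) = 1048/3; ΔPS = ½(123 + 139)(229/3 − 71) = 2096/3.
Government spending = 8 × 139 = 1112.
Net change = 1048/3 + 2096/3 − 1112 = -64. The loss equals the DWL triangle ½·8·16.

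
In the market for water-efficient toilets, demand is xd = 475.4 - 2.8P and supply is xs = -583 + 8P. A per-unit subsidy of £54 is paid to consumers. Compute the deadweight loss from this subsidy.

Deadweight loss = £3024

Pre-subsidy: 475.4 - 2.8P = -583 + 8P gives P* = 98, x* = 201.
With the rebate, buyers effectively pay Pb = Ps − 54, where Ps is the price sellers receive.
Demand in terms of Ps becomes xd = 475.4 − 2.8(Ps − 54) = 626.6 - 2.8Ps. Setting this equal to supply: 626.6 - 2.8Ps = -583 + 8Ps, so Ps = 112.
Buyers pay Pb = 112 − 54 = 58; x' = -583 + 8·112 = 313.
The subsidy expands output by 313 − 201 = 112 past the efficient level; on those units the gap between marginal cost and willingness to pay runs from 0 up to 54.
DWL = ½ × 54 × 112 = 3024.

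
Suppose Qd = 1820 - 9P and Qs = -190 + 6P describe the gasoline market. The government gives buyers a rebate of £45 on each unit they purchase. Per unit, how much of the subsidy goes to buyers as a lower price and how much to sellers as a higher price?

Pre-subsidy: 1820 - 9P = -190 + 6P gives P* = 134, Q* = 614.
With the rebate, buyers effectively pay Pb = Ps − 45, where Ps is the price sellers receive.
Demand in terms of Ps becomes Qd = 1820 − 9(Ps − 45) = 2225 - 9Ps. Setting this equal to supply: 2225 - 9Ps = -190 + 6Ps, so Ps = 161.
Buyers pay Pb = 161 − 45 = 116; Q' = -190 + 6·161 = 776.
Buyers' price falls by P* − Pb = 134 − 116 = 18; sellers' price rises by Ps − P* = 161 − 134 = 27.

Buyers gain £18 per unit; sellers gain £27 per unit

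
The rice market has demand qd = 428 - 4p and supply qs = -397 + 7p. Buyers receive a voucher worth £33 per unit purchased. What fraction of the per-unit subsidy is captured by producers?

Pre-subsidy: 428 - 4p = -397 + 7p gives p* = 75, q* = 128.
With the rebate, buyers effectively pay pb = ps − 33, where ps is the price sellers receive.
Demand in terms of ps becomes qd = 428 − 4(ps − 33) = 560 - 4ps. Setting this equal to supply: 560 - 4ps = -397 + 7ps, so ps = 87.
Buyers pay pb = 87 − 33 = 54; q' = -397 + 7·87 = 212.
Buyers' price falls by p* − pb = 75 − 54 = 21; sellers' price rises by ps − p* = 87 − 75 = 12.
So producers capture 12/33 = 4/11 of each unit of subsidy.

Producer share = 4/11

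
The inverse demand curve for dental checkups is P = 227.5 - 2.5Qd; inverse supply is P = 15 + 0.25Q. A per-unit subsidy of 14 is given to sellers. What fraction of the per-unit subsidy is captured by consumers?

Pre-subsidy: 227.5 - 2.5Q = 15 + 0.25Q gives Q* = 850/11 and P* = 755/22.
With the subsidy, sellers receive Ps = Pb + 14 for each unit, where Pb is the price buyers pay.
On the curves, Pb = 227.5 - 2.5Q and Ps = 15 + 0.25Q; the wedge Ps − Pb = 14 gives 15 + 0.25Q − (227.5 - 2.5Q) = 14, so Q' = 906/11.
Then Pb = 227.5 − 2.5·(906/11) = 475/22 and Ps = 15 + 0.25·(906/11) = 783/22.
Buyers' price falls by P* − Pb = 755/22 − 475/22 = 140/11; sellers' price rises by Ps − P* = 783/22 − 755/22 = 14/11.
So consumers capture (140/11)/14 = 10/11 of each unit of subsidy.

Consumer share = 10/11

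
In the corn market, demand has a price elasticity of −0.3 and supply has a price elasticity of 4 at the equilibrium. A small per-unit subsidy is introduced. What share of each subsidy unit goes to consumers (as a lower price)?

For a small subsidy around the equilibrium, the benefit split depends on the relative slopes, which at a point are proportional to the elasticities.
Buyer share = εs/(εs + |εd|) = 4/(4 + 0.3) = 40/43; seller share = |εd|/(εs + |εd|) = 3/43.

Consumer share = 40/43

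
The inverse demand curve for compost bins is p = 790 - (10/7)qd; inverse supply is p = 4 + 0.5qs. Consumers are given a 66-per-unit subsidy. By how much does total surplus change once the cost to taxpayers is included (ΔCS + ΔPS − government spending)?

Pre-subsidy: 790 - (10/7)q = 4 + 0.5q gives q* = 3668/9 and p* = 1870/9.
With the rebate, buyers effectively pay pb = ps − 66, where ps is the price sellers receive.
On the curves, pb = 790 - (10/7)q and ps = 4 + 0.5q; the wedge ps − pb = 66 gives 4 + 0.5q − (790 - (10/7)q) = 66, so q' = 3976/9.
Then pb = 790 − (10/7)·(3976/9) = 1430/9 and ps = 4 + 0.5·(3976/9) = 2024/9.
ΔCS = ½(3668/9 + 3976/9)(1870/9 − 1430/9) = 560560/27; ΔPS = ½(3668/9 + 3976/9)(2024/9 − 1870/9) = 196196/27.
Government spending = 66 × 3976/9 = 87472/3.
Net change = 560560/27 + 196196/27 − 87472/3 = -3388/3. The loss equals the DWL triangle ½·66·308/9.

Net change in total surplus = -3388/3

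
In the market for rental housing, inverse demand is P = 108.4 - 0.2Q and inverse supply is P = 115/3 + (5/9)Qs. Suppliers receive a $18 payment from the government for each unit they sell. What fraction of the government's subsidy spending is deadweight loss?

DWL / government spending = 135/1321

Pre-subsidy: 108.4 - 0.2Q = 115/3 + (5/9)Q gives Q* = 3153/34 and P* = 3055/34.
With the subsidy, sellers receive Ps = Pb + 18 for each unit, where Pb is the price buyers pay.
On the curves, Pb = 108.4 - 0.2Q and Ps = 115/3 + (5/9)Q; the wedge Ps − Pb = 18 gives 115/3 + (5/9)Q − (108.4 - 0.2Q) = 18, so Q' = 3963/34.
Then Pb = 108.4 − 0.2·(3963/34) = 2893/34 and Ps = 115/3 + (5/9)·(3963/34) = 3505/34.
ΔCS = ½(3153/34 + 3963/34)(3055/34 − 2893/34) = 144099/289; ΔPS = ½(3153/34 + 3963/34)(3505/34 − 3055/34) = 400275/289.
Government spending = 18 × 3963/34 = 35667/17.
DWL = ½ × 18 × (3963/34 − 3153/34) = 3645/17; fraction = (3645/17) / (35667/17) = 135/1321.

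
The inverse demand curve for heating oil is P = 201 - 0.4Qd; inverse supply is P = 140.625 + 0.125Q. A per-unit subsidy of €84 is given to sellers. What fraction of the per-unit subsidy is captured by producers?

Pre-subsidy: 201 - 0.4Q = 140.625 + 0.125Q gives Q* = 115 and P* = 155.
With the subsidy, sellers receive Ps = Pb + 84 for each unit, where Pb is the price buyers pay.
On the curves, Pb = 201 - 0.4Q and Ps = 140.625 + 0.125Q; the wedge Ps − Pb = 84 gives 140.625 + 0.125Q − (201 - 0.4Q) = 84, so Q' = 275.
Then Pb = 201 − 0.4·275 = 91 and Ps = 140.625 + 0.125·275 = 175.
Buyers' price falls by P* − Pb = 155 − 91 = 64; sellers' price rises by Ps − P* = 175 − 155 = 20.
So producers capture 20/84 = 5/21 of each unit of subsidy.

Producer share = 5/21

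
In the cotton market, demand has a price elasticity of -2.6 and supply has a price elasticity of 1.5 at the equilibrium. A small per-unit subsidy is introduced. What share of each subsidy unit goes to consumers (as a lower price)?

Consumer share = 15/41

For a small subsidy around the equilibrium, the benefit split depends on the relative slopes, which at a point are proportional to the elasticities.
Buyer share = εs/(εs + |εd|) = 1.5/(1.5 + 2.6) = 15/41; seller share = |εd|/(εs + |εd|) = 26/41.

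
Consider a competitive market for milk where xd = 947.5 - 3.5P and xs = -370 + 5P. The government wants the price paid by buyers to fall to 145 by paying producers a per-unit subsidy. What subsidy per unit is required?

At a buyer price of 145, quantity demanded is 947.5 − 3.5·145 = 440.
Sellers supply 440 only when they receive Ps with -370 + 5·Ps = 440, i.e. Ps = 162.
s = Ps − Pb = 162 − 145 = 17.

Required subsidy s = 17 per unit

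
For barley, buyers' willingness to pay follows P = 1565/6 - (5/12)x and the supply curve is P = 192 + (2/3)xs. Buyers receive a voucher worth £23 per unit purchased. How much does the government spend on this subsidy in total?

Pre-subsidy: 1565/6 - (5/12)x = 192 + (2/3)x gives x* = 826/13 and P* = 9140/39.
With the rebate, buyers effectively pay Pb = Ps − 23, where Ps is the price sellers receive.
On the curves, Pb = 1565/6 - (5/12)x and Ps = 192 + (2/3)x; the wedge Ps − Pb = 23 gives 192 + (2/3)x − (1565/6 - (5/12)x) = 23, so x' = 1102/13.
Then Pb = 1565/6 − (5/12)·(1102/13) = 8795/39 and Ps = 192 + (2/3)·(1102/13) = 9692/39.
Government outlay = subsidy × quantity = 23 × 1102/13 = 25346/13.

Government cost = 25346/13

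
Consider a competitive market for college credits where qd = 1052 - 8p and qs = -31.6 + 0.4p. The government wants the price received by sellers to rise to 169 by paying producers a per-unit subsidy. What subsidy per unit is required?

At a seller price of 169, quantity supplied is -31.6 + 0.4·169 = 36.
Buyers absorb 36 only when they pay pb with 1052 − 8·pb = 36, i.e. pb = 127.
s = ps − pb = 169 − 127 = 42.

Required subsidy s = 42 per unit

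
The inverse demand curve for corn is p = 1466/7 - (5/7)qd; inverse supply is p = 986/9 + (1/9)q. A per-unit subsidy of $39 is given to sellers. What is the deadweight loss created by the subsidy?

Deadweight loss = $921.375

Pre-subsidy: 1466/7 - (5/7)q = 986/9 + (1/9)q gives q* = 121 and p* = 123.
With the subsidy, sellers receive ps = pb + 39 for each unit, where pb is the price buyers pay.
On the curves, pb = 1466/7 - (5/7)q and ps = 986/9 + (1/9)q; the wedge ps − pb = 39 gives 986/9 + (1/9)q − (1466/7 - (5/7)q) = 39, so q' = 168.25.
Then pb = 1466/7 − (5/7)·168.25 = 89.25 and ps = 986/9 + (1/9)·168.25 = 128.25.
The subsidy expands output by 168.25 − 121 = 47.25 past the efficient level; on those units the gap between marginal cost and willingness to pay runs from 0 up to 39.
DWL = ½ × 39 × 47.25 = 921.375.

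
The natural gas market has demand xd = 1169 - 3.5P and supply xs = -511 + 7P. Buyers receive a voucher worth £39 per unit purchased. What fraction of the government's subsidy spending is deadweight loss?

Pre-subsidy: 1169 - 3.5P = -511 + 7P gives P* = 160, x* = 609.
With the rebate, buyers effectively pay Pb = Ps − 39, where Ps is the price sellers receive.
Demand in terms of Ps becomes xd = 1169 − 3.5(Ps − 39) = 1305.5 - 3.5Ps. Setting this equal to supply: 1305.5 - 3.5Ps = -511 + 7Ps, so Ps = 173.
Buyers pay Pb = 173 − 39 = 134; x' = -511 + 7·173 = 700.
ΔCS = ½(609 + 700)(160 − 134) = 17017; ΔPS = ½(609 + 700)(173 − 160) = 8508.5.
Government spending = 39 × 700 = 27300.
DWL = ½ × 39 × (700 − 609) = 1774.5; fraction = 1774.5 / 27300 = 0.065.

DWL / government spending = 0.065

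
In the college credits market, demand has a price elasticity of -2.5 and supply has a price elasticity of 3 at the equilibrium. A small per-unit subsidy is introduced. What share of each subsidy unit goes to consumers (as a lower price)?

Consumer share = 6/11

For a small subsidy around the equilibrium, the benefit split depends on the relative slopes, which at a point are proportional to the elasticities.
Buyer share = εs/(εs + |εd|) = 3/(3 + 2.5) = 6/11; seller share = |εd|/(εs + |εd|) = 5/11.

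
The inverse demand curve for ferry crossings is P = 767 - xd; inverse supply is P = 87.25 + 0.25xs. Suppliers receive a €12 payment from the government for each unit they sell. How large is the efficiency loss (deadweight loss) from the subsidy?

Pre-subsidy: 767 - x = 87.25 + 0.25x gives x* = 543.8 and P* = 223.2.
With the subsidy, sellers receive Ps = Pb + 12 for each unit, where Pb is the price buyers pay.
On the curves, Pb = 767 - x and Ps = 87.25 + 0.25x; the wedge Ps − Pb = 12 gives 87.25 + 0.25x − (767 - x) = 12, so x' = 553.4.
Then Pb = 767 − 1·553.4 = 213.6 and Ps = 87.25 + 0.25·553.4 = 225.6.
The subsidy expands output by 553.4 − 543.8 = 9.6 past the efficient level; on those units the gap between marginal cost and willingness to pay runs from 0 up to 12.
DWL = ½ × 12 × 9.6 = 57.6.

Deadweight loss = €57.6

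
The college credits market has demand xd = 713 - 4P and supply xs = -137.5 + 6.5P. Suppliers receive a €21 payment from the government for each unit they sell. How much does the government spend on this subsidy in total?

Pre-subsidy: 713 - 4P = -137.5 + 6.5P gives P* = 81, x* = 389.
With the subsidy, sellers receive Ps = Pb + 21 for each unit, where Pb is the price buyers pay.
Supply in terms of Pb becomes xs = -137.5 + 6.5(Pb + 21) = -1 + 6.5Pb. Setting this equal to demand: 713 - 4Pb = -1 + 6.5Pb, so Pb = 68.
Sellers receive Ps = 68 + 21 = 89; x' = 713 − 4·68 = 441.
Government outlay = subsidy × quantity = 21 × 441 = 9261.

Government cost = €9261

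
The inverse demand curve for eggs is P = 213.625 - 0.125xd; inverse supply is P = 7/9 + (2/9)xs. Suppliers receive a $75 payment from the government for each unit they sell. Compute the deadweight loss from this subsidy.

Deadweight loss = $8100

Pre-subsidy: 213.625 - 0.125x = 7/9 + (2/9)x gives x* = 613 and P* = 137.
With the subsidy, sellers receive Ps = Pb + 75 for each unit, where Pb is the price buyers pay.
On the curves, Pb = 213.625 - 0.125x and Ps = 7/9 + (2/9)x; the wedge Ps − Pb = 75 gives 7/9 + (2/9)x − (213.625 - 0.125x) = 75, so x' = 829.
Then Pb = 213.625 − 0.125·829 = 110 and Ps = 7/9 + (2/9)·829 = 185.
The subsidy expands output by 829 − 613 = 216 past the efficient level; on those units the gap between marginal cost and willingness to pay runs from 0 up to 75.
DWL = ½ × 75 × 216 = 8100.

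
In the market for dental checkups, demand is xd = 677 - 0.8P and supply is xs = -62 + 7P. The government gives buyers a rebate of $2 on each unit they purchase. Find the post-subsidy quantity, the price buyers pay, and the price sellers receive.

x' = 23503/39; buyers pay 3625/39; sellers receive 3703/39

Pre-subsidy: 677 - 0.8P = -62 + 7P gives P* = 3695/39, x* = 23447/39.
With the rebate, buyers effectively pay Pb = Ps − 2, where Ps is the price sellers receive.
Demand in terms of Ps becomes xd = 677 − 0.8(Ps − 2) = 678.6 - 0.8Ps. Setting this equal to supply: 678.6 - 0.8Ps = -62 + 7Ps, so Ps = 3703/39.
Buyers pay Pb = 3703/39 − 2 = 3625/39; x' = -62 + 7·(3703/39) = 23503/39.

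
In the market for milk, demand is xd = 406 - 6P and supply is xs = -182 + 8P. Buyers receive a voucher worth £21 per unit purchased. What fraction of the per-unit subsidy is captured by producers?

Producer share = 3/7

Pre-subsidy: 406 - 6P = -182 + 8P gives P* = 42, x* = 154.
With the rebate, buyers effectively pay Pb = Ps − 21, where Ps is the price sellers receive.
Demand in terms of Ps becomes xd = 406 − 6(Ps − 21) = 532 - 6Ps. Setting this equal to supply: 532 - 6Ps = -182 + 8Ps, so Ps = 51.
Buyers pay Pb = 51 − 21 = 30; x' = -182 + 8·51 = 226.
Buyers' price falls by P* − Pb = 42 − 30 = 12; sellers' price rises by Ps − P* = 51 − 42 = 9.
So producers capture 9/21 = 3/7 of each unit of subsidy.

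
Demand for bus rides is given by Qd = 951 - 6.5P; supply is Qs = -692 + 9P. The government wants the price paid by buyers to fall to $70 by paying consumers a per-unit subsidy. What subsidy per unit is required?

At a buyer price of 70, quantity demanded is 951 − 6.5·70 = 496.
Sellers supply 496 only when they receive Ps with -692 + 9·Ps = 496, i.e. Ps = 132.
s = Ps − Pb = 132 − 70 = 62.

Required subsidy s = $62 per unit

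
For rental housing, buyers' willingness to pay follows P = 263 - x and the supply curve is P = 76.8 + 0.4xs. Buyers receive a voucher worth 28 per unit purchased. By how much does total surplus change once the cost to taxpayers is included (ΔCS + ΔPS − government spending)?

Net change in total surplus = -280

Pre-subsidy: 263 - x = 76.8 + 0.4x gives x* = 133 and P* = 130.
With the rebate, buyers effectively pay Pb = Ps − 28, where Ps is the price sellers receive.
On the curves, Pb = 263 - x and Ps = 76.8 + 0.4x; the wedge Ps − Pb = 28 gives 76.8 + 0.4x − (263 - x) = 28, so x' = 153.
Then Pb = 263 − 1·153 = 110 and Ps = 76.8 + 0.4·153 = 138.
ΔCS = ½(133 + 153)(130 − 110) = 2860; ΔPS = ½(133 + 153)(138 − 130) = 1144.
Government spending = 28 × 153 = 4284.
Net change = 2860 + 1144 − 4284 = -280. The loss equals the DWL triangle ½·28·20.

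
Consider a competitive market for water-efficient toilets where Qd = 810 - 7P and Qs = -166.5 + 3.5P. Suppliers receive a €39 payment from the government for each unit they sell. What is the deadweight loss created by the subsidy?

Pre-subsidy: 810 - 7P = -166.5 + 3.5P gives P* = 93, Q* = 159.
With the subsidy, sellers receive Ps = Pb + 39 for each unit, where Pb is the price buyers pay.
Supply in terms of Pb becomes Qs = -166.5 + 3.5(Pb + 39) = -30 + 3.5Pb. Setting this equal to demand: 810 - 7Pb = -30 + 3.5Pb, so Pb = 80.
Sellers receive Ps = 80 + 39 = 119; Q' = 810 − 7·80 = 250.
The subsidy expands output by 250 − 159 = 91 past the efficient level; on those units the gap between marginal cost and willingness to pay runs from 0 up to 39.
DWL = ½ × 39 × 91 = 1774.5.

Deadweight loss = €1774.5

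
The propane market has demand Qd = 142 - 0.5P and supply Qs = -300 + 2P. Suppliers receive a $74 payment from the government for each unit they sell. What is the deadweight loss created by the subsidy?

Deadweight loss = $1095.2

Pre-subsidy: 142 - 0.5P = -300 + 2P gives P* = 176.8, Q* = 53.6.
With the subsidy, sellers receive Ps = Pb + 74 for each unit, where Pb is the price buyers pay.
Supply in terms of Pb becomes Qs = -300 + 2(Pb + 74) = -152 + 2Pb. Setting this equal to demand: 142 - 0.5Pb = -152 + 2Pb, so Pb = 117.6.
Sellers receive Ps = 117.6 + 74 = 191.6; Q' = 142 − 0.5·117.6 = 83.2.
The subsidy expands output by 83.2 − 53.6 = 29.6 past the efficient level; on those units the gap between marginal cost and willingness to pay runs from 0 up to 74.
DWL = ½ × 74 × 29.6 = 1095.2.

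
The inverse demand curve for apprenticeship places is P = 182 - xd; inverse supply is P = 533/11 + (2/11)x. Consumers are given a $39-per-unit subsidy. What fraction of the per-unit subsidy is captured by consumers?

Consumer share = 11/13

Pre-subsidy: 182 - x = 533/11 + (2/11)x gives x* = 113 and P* = 69.
With the rebate, buyers effectively pay Pb = Ps − 39, where Ps is the price sellers receive.
On the curves, Pb = 182 - x and Ps = 533/11 + (2/11)x; the wedge Ps − Pb = 39 gives 533/11 + (2/11)x − (182 - x) = 39, so x' = 146.
Then Pb = 182 − 1·146 = 36 and Ps = 533/11 + (2/11)·146 = 75.
Buyers' price falls by P* − Pb = 69 − 36 = 33; sellers' price rises by Ps − P* = 75 − 69 = 6.
So consumers capture 33/39 = 11/13 of each unit of subsidy.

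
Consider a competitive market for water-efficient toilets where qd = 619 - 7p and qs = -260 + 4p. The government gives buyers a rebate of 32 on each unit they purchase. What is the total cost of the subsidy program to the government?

Pre-subsidy: 619 - 7p = -260 + 4p gives p* = 879/11, q* = 656/11.
With the rebate, buyers effectively pay pb = ps − 32, where ps is the price sellers receive.
Demand in terms of ps becomes qd = 619 − 7(ps − 32) = 843 - 7ps. Setting this equal to supply: 843 - 7ps = -260 + 4ps, so ps = 1103/11.
Buyers pay pb = 1103/11 − 32 = 751/11; q' = -260 + 4·(1103/11) = 1552/11.
Government outlay = subsidy × quantity = 32 × 1552/11 = 49664/11.

Government cost = 49664/11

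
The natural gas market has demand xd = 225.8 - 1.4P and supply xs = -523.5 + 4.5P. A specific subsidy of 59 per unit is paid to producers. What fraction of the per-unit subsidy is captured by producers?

Pre-subsidy: 225.8 - 1.4P = -523.5 + 4.5P gives P* = 127, x* = 48.
With the subsidy, sellers receive Ps = Pb + 59 for each unit, where Pb is the price buyers pay.
Supply in terms of Pb becomes xs = -523.5 + 4.5(Pb + 59) = -258 + 4.5Pb. Setting this equal to demand: 225.8 - 1.4Pb = -258 + 4.5Pb, so Pb = 82.
Sellers receive Ps = 82 + 59 = 141; x' = 225.8 − 1.4·82 = 111.
Buyers' price falls by P* − Pb = 127 − 82 = 45; sellers' price rises by Ps − P* = 141 − 127 = 14.
So producers capture 14/59 = 14/59 of each unit of subsidy.

Producer share = 14/59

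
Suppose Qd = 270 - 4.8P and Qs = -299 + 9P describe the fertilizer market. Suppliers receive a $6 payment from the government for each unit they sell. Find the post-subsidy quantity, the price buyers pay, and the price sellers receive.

Pre-subsidy: 270 - 4.8P = -299 + 9P gives P* = 2845/69, Q* = 1658/23.
With the subsidy, sellers receive Ps = Pb + 6 for each unit, where Pb is the price buyers pay.
Supply in terms of Pb becomes Qs = -299 + 9(Pb + 6) = -245 + 9Pb. Setting this equal to demand: 270 - 4.8Pb = -245 + 9Pb, so Pb = 2575/69.
Sellers receive Ps = 2575/69 + 6 = 2989/69; Q' = 270 − 4.8·(2575/69) = 2090/23.

Q' = 2090/23; buyers pay 2575/69; sellers receive 2989/69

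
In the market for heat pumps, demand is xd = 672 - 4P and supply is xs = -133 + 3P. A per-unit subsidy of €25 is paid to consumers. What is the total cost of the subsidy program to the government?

Government cost = 44600/7

Pre-subsidy: 672 - 4P = -133 + 3P gives P* = 115, x* = 212.
With the rebate, buyers effectively pay Pb = Ps − 25, where Ps is the price sellers receive.
Demand in terms of Ps becomes xd = 672 − 4(Ps − 25) = 772 - 4Ps. Setting this equal to supply: 772 - 4Ps = -133 + 3Ps, so Ps = 905/7.
Buyers pay Pb = 905/7 − 25 = 730/7; x' = -133 + 3·(905/7) = 1784/7.
Government outlay = subsidy × quantity = 25 × 1784/7 = 44600/7.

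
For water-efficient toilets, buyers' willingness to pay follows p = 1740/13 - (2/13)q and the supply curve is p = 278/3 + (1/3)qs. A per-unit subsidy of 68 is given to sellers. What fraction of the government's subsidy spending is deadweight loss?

DWL / government spending = 663/2129

Pre-subsidy: 1740/13 - (2/13)q = 278/3 + (1/3)q gives q* = 1606/19 and p* = 2296/19.
With the subsidy, sellers receive ps = pb + 68 for each unit, where pb is the price buyers pay.
On the curves, pb = 1740/13 - (2/13)q and ps = 278/3 + (1/3)q; the wedge ps − pb = 68 gives 278/3 + (1/3)q − (1740/13 - (2/13)q) = 68, so q' = 4258/19.
Then pb = 1740/13 − (2/13)·(4258/19) = 1888/19 and ps = 278/3 + (1/3)·(4258/19) = 3180/19.
ΔCS = ½(1606/19 + 4258/19)(2296/19 − 1888/19) = 1196256/361; ΔPS = ½(1606/19 + 4258/19)(3180/19 − 2296/19) = 2591888/361.
Government spending = 68 × 4258/19 = 289544/19.
DWL = ½ × 68 × (4258/19 − 1606/19) = 90168/19; fraction = (90168/19) / (289544/19) = 663/2129.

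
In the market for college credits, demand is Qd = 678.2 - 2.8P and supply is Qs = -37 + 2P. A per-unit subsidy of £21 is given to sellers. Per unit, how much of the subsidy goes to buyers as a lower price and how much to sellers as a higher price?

Pre-subsidy: 678.2 - 2.8P = -37 + 2P gives P* = 149, Q* = 261.
With the subsidy, sellers receive Ps = Pb + 21 for each unit, where Pb is the price buyers pay.
Supply in terms of Pb becomes Qs = -37 + 2(Pb + 21) = 5 + 2Pb. Setting this equal to demand: 678.2 - 2.8Pb = 5 + 2Pb, so Pb = 140.25.
Sellers receive Ps = 140.25 + 21 = 161.25; Q' = 678.2 − 2.8·140.25 = 285.5.
Buyers' price falls by P* − Pb = 149 − 140.25 = 8.75; sellers' price rises by Ps − P* = 161.25 − 149 = 12.25.

Buyers gain £8.75 per unit; sellers gain £12.25 per unit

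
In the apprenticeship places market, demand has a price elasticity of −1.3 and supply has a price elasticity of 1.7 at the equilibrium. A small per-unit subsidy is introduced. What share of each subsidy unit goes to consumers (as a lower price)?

Consumer share = 17/30

For a small subsidy around the equilibrium, the benefit split depends on the relative slopes, which at a point are proportional to the elasticities.
Buyer share = εs/(εs + |εd|) = 1.7/(1.7 + 1.3) = 17/30; seller share = |εd|/(εs + |εd|) = 13/30.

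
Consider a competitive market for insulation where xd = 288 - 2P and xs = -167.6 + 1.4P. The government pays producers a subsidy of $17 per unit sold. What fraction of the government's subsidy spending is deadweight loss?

DWL / government spending = 7/34

Pre-subsidy: 288 - 2P = -167.6 + 1.4P gives P* = 134, x* = 20.
With the subsidy, sellers receive Ps = Pb + 17 for each unit, where Pb is the price buyers pay.
Supply in terms of Pb becomes xs = -167.6 + 1.4(Pb + 17) = -143.8 + 1.4Pb. Setting this equal to demand: 288 - 2Pb = -143.8 + 1.4Pb, so Pb = 127.
Sellers receive Ps = 127 + 17 = 144; x' = 288 − 2·127 = 34.
ΔCS = ½(20 + 34)(134 − 127) = 189; ΔPS = ½(20 + 34)(144 − 134) = 270.
Government spending = 17 × 34 = 578.
DWL = ½ × 17 × (34 − 20) = 119; fraction = 119 / 578 = 7/34.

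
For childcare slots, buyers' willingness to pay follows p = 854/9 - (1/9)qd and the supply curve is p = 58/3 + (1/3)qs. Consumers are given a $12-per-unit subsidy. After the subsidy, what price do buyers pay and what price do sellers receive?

Pre-subsidy: 854/9 - (1/9)q = 58/3 + (1/3)q gives q* = 170 and p* = 76.
With the rebate, buyers effectively pay pb = ps − 12, where ps is the price sellers receive.
On the curves, pb = 854/9 - (1/9)q and ps = 58/3 + (1/3)q; the wedge ps − pb = 12 gives 58/3 + (1/3)q − (854/9 - (1/9)q) = 12, so q' = 197.
Then pb = 854/9 − (1/9)·197 = 73 and ps = 58/3 + (1/3)·197 = 85.

Buyers pay $73; sellers receive $85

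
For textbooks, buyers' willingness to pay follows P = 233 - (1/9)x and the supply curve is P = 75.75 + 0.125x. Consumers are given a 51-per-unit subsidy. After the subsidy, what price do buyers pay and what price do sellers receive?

Buyers pay 135; sellers receive 186

Pre-subsidy: 233 - (1/9)x = 75.75 + 0.125x gives x* = 666 and P* = 159.
With the rebate, buyers effectively pay Pb = Ps − 51, where Ps is the price sellers receive.
On the curves, Pb = 233 - (1/9)x and Ps = 75.75 + 0.125x; the wedge Ps − Pb = 51 gives 75.75 + 0.125x − (233 - (1/9)x) = 51, so x' = 882.
Then Pb = 233 − (1/9)·882 = 135 and Ps = 75.75 + 0.125·882 = 186.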